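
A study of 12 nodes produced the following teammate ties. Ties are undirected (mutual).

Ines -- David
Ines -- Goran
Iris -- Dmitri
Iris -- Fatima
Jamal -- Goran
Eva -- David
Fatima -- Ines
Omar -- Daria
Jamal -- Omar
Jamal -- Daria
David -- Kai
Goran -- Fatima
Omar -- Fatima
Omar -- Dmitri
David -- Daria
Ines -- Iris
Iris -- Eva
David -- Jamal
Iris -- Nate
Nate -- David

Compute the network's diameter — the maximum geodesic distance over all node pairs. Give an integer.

4

Eccentricity of each node (its greatest distance to any other): Daria:3, David:3, Dmitri:4, Eva:3, Fatima:3, Goran:3, Ines:2, Iris:3, Jamal:3, Kai:4, Nate:3, Omar:3.
The maximum eccentricity is 4, realized for instance by the pair Dmitri–Kai via Dmitri – Omar – Jamal – David – Kai. So the diameter is 4.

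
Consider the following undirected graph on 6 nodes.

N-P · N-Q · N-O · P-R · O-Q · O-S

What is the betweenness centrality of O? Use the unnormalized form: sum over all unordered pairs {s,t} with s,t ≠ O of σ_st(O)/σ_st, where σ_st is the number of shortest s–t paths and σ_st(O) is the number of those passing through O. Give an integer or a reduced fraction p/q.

4

Pairs whose geodesics pass through O — N–S: 1; Q–S: 1; R–S: 1; P–S: 1.
All other pairs contribute 0.
Summing the contributions gives betweenness(O) = 4.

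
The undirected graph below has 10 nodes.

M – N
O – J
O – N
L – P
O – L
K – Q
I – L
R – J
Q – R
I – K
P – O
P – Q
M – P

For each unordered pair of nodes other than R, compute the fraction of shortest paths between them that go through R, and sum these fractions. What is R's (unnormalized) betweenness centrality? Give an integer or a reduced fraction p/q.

Pairs whose geodesics pass through R — J–Q: 1; J–K: 1.
All other pairs contribute 0.
Summing the contributions gives betweenness(R) = 2.

2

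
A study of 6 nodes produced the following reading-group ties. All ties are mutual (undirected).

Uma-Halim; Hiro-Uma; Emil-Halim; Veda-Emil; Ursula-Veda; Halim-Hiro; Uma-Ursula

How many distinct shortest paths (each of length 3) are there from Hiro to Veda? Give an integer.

2

The shortest distance is 3. The length-3 paths are: Hiro–Uma–Ursula–Veda; Hiro–Halim–Emil–Veda.
That gives 2 distinct shortest paths.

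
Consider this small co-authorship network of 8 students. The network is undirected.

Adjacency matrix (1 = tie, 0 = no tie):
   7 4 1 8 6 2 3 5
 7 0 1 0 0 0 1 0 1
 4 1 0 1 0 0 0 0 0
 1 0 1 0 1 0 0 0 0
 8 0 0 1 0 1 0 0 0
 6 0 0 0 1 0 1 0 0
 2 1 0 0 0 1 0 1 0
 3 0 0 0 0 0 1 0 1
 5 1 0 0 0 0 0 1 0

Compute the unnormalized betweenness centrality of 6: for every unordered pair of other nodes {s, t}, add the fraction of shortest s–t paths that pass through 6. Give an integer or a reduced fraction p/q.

Pairs whose geodesics pass through 6 — 7–8: 1/2; 1–2: 1/2; 1–3: 1/3; 8–2: 1; 8–3: 1; 8–5: 2/3.
All other pairs contribute 0.
Summing the contributions gives betweenness(6) = 4.

4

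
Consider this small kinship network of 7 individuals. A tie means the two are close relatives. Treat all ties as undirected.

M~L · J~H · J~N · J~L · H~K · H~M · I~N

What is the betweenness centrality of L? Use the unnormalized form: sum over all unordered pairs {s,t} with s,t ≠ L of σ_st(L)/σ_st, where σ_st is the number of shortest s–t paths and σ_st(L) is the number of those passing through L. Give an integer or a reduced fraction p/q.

Pairs whose geodesics pass through L — J–M: 1/2; N–M: 1/2; M–I: 1/2.
All other pairs contribute 0.
Summing the contributions gives betweenness(L) = 3/2.

3/2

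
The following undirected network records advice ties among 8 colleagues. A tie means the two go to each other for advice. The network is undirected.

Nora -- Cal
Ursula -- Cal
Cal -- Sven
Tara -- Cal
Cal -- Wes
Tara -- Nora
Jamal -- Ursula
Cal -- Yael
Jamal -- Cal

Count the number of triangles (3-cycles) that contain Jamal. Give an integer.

1

Jamal's neighbors: Cal and Ursula.
Neighbor pairs that are themselves tied: Jamal–Cal–Ursula. Each forms one triangle with Jamal, for 1 in total.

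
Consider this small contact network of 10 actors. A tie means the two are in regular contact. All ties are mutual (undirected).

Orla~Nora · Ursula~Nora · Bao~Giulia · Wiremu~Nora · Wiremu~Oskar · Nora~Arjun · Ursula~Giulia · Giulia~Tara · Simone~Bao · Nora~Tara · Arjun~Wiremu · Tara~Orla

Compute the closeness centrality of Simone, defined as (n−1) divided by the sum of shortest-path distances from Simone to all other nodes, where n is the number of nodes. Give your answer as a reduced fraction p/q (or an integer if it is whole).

3/11

Distances from Simone: Arjun:5, Bao:1, Giulia:2, Nora:4, Orla:4, Oskar:6, Tara:3, Ursula:3, Wiremu:5. Sum = 33.
n = 10, so closeness = 9/33 = 3/11.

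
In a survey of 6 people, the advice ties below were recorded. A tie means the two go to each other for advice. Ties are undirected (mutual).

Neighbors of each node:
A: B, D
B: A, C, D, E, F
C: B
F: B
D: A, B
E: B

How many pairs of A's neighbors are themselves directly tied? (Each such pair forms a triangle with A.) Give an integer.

1

A's neighbors: B and D.
Neighbor pairs that are themselves tied: A–B–D. Each forms one triangle with A, for 1 in total.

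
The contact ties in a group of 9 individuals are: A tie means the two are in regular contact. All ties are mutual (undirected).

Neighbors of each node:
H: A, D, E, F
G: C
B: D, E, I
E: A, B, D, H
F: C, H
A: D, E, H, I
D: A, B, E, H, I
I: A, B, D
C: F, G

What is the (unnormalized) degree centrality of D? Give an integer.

5

D is directly tied to A, B, E, H, and I. That is 5 neighbors, so the degree of D is 5.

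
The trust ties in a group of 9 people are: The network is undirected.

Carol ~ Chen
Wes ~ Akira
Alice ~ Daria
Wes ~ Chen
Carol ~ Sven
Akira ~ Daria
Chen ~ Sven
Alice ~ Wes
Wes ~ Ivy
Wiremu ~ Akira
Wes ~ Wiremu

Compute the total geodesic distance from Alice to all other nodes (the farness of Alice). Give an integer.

16

Distances from Alice: Akira:2, Carol:3, Chen:2, Daria:1, Ivy:2, Sven:3, Wes:1, Wiremu:2.
Sum = 2 + 3 + 2 + 1 + 2 + 3 + 1 + 2 = 16.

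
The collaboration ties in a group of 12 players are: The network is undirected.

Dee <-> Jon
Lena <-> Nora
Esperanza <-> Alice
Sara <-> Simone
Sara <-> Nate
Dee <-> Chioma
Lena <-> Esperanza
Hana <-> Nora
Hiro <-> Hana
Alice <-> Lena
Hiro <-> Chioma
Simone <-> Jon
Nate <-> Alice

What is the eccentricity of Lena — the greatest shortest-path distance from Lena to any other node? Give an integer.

Distances from Lena: Alice:1, Chioma:4, Dee:5, Esperanza:1, Hana:2, Hiro:3, Jon:5, Nate:2, Nora:1, Sara:3, Simone:4.
The largest is 5 (to Jon and Dee), so the eccentricity of Lena is 5.

5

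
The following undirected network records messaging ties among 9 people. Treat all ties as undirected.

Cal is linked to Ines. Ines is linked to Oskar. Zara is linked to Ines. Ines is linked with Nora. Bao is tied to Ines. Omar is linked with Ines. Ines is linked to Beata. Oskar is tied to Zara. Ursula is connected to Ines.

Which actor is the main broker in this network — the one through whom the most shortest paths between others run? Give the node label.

Ines

Unnormalized betweenness of each node: Bao:0, Beata:0, Cal:0, Ines:27, Nora:0, Omar:0, Oskar:0, Ursula:0, Zara:0.
Ines has the largest value, 27, making it the main broker — the node through which the most shortest paths run.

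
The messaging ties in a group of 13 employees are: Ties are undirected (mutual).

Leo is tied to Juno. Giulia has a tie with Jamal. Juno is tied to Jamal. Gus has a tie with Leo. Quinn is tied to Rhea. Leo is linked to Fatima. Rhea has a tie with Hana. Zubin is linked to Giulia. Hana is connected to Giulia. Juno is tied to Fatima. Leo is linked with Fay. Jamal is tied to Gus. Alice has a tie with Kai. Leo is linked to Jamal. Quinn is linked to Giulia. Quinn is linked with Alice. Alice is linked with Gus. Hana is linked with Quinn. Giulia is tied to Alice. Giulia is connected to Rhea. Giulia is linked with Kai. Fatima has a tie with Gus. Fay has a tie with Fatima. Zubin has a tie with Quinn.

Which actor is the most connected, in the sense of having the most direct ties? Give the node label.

Degrees — Alice:4, Fatima:4, Fay:2, Giulia:7, Gus:4, Hana:3, Jamal:4, Juno:3, Kai:2, Leo:5, Quinn:5, Rhea:3, Zubin:2.
The maximum is 7, attained only by Giulia.

Giulia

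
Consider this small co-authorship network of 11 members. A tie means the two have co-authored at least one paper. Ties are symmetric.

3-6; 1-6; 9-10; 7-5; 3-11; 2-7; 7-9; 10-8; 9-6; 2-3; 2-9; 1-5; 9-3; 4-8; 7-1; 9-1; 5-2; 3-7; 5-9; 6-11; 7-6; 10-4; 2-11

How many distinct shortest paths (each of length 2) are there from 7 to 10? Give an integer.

1

The shortest distance is 2, and the only length-2 path is 7–9–10. So there is exactly 1 shortest path.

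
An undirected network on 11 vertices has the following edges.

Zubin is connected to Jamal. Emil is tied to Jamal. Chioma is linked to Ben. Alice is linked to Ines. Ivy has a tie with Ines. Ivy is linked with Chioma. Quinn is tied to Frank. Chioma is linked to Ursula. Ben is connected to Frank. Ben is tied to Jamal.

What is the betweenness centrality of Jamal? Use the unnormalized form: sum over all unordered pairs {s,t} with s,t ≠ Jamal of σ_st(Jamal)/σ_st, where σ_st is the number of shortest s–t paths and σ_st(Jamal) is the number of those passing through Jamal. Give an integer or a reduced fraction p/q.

Pairs whose geodesics pass through Jamal — Ivy–Emil: 1; Ivy–Zubin: 1; Alice–Emil: 1; Alice–Zubin: 1; Ben–Emil: 1; Ben–Zubin: 1; Emil–Ines: 1; Emil–Frank: 1; Emil–Ursula: 1; Emil–Quinn: 1; Emil–Zubin: 1; Emil–Chioma: 1; Ines–Zubin: 1; Frank–Zubin: 1 … (+3 more pairs).
All other pairs contribute 0.
Summing the contributions gives betweenness(Jamal) = 17.

17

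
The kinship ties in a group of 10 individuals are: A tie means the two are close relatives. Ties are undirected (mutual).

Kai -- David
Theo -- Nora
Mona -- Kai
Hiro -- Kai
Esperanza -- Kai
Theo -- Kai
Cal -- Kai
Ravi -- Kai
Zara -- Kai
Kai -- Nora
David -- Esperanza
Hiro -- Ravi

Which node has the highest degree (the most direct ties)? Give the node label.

Kai

Degrees — Cal:1, David:2, Esperanza:2, Hiro:2, Kai:9, Mona:1, Nora:2, Ravi:2, Theo:2, Zara:1.
The maximum is 9, attained only by Kai.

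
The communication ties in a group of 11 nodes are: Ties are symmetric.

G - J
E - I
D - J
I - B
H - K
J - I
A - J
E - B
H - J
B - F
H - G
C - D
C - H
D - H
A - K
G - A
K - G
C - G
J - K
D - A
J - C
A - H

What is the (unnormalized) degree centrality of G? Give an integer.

5

G is directly tied to A, C, H, J, and K. That is 5 neighbors, so the degree of G is 5.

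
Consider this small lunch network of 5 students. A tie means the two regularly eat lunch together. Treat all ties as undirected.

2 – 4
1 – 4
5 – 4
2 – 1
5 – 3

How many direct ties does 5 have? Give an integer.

5 is directly tied to 3 and 4. That is 2 neighbors, so the degree of 5 is 2.

2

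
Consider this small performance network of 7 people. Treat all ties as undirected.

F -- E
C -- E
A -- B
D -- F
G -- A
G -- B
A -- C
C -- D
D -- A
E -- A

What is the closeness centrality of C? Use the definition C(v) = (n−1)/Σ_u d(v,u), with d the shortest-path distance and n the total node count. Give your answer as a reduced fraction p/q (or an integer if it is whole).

Distances from C: A:1, B:2, D:1, E:1, F:2, G:2. Sum = 9.
n = 7, so closeness = 6/9 = 2/3.

2/3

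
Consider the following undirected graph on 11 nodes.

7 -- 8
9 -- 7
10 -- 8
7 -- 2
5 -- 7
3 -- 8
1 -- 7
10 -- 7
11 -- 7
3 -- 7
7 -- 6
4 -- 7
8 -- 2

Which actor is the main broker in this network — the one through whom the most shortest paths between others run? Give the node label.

Unnormalized betweenness of each node: 1:0, 2:0, 3:0, 4:0, 5:0, 6:0, 7:81/2, 8:3/2, 9:0, 10:0, 11:0.
7 has the largest value, 81/2, making it the main broker — the node through which the most shortest paths run.

7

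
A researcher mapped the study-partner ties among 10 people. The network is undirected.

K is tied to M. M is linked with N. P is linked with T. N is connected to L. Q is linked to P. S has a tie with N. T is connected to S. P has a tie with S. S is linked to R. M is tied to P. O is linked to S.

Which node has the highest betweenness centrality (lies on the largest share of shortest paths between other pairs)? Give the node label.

Unnormalized betweenness of each node: K:0, L:0, M:10, N:11, O:0, P:13, Q:0, R:0, S:19, T:0.
S has the largest value, 19, making it the main broker — the node through which the most shortest paths run.

S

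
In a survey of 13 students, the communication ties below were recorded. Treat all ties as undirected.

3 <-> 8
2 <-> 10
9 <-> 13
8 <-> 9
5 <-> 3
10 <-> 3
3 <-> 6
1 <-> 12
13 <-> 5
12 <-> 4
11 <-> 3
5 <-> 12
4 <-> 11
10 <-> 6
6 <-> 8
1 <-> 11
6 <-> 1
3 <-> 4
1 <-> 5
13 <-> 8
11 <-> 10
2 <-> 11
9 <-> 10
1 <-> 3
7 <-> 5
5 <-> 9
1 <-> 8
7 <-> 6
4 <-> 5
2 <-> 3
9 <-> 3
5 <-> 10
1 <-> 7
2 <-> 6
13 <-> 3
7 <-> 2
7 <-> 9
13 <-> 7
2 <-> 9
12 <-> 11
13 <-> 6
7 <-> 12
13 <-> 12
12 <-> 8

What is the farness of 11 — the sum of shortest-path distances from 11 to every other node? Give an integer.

18

Distances from 11: 1:1, 2:1, 3:1, 4:1, 5:2, 6:2, 7:2, 8:2, 9:2, 10:1, 12:1, 13:2.
Sum = 1 + 1 + 1 + 1 + 2 + 2 + 2 + 2 + 2 + 1 + 1 + 2 = 18.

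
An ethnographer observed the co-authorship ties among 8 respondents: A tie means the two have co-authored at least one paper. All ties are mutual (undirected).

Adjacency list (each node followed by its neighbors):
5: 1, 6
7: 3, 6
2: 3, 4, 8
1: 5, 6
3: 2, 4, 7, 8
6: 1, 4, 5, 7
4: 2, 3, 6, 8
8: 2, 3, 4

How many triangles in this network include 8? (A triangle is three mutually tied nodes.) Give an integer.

3

8's neighbors: 2, 3, and 4.
Neighbor pairs that are themselves tied: 8–2–3; 8–2–4; 8–3–4. Each forms one triangle with 8, for 3 in total.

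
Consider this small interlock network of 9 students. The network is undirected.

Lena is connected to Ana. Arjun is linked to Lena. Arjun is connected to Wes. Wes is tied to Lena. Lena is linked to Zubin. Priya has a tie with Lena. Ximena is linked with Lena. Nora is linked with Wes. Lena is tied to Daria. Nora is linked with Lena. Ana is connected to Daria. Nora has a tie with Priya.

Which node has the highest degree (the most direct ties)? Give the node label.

Lena

Degrees — Ana:2, Arjun:2, Daria:2, Lena:8, Nora:3, Priya:2, Wes:3, Ximena:1, Zubin:1.
The maximum is 8, attained only by Lena.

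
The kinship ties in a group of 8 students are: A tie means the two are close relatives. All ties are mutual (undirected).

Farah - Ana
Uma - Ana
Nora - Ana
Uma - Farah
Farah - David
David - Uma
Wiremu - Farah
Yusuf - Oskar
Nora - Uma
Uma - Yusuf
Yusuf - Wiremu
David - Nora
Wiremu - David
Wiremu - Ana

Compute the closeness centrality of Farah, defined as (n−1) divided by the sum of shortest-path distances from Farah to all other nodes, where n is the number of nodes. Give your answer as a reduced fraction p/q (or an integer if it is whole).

Distances from Farah: Ana:1, David:1, Nora:2, Oskar:3, Uma:1, Wiremu:1, Yusuf:2. Sum = 11.
n = 8, so closeness = 7/11.

7/11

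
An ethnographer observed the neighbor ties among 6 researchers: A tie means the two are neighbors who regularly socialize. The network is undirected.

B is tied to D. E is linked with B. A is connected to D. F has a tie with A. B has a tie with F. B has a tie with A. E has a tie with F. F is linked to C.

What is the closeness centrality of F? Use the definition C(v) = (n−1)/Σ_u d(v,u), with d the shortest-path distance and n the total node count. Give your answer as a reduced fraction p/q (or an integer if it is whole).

Distances from F: A:1, B:1, C:1, D:2, E:1. Sum = 6.
n = 6, so closeness = 5/6.

5/6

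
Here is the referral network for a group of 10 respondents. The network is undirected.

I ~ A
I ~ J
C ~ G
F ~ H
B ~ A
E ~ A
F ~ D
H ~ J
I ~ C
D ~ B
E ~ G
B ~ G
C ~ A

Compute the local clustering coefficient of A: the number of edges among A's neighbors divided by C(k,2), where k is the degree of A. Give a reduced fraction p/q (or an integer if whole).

A's neighbors: B, C, E, and I (k = 4).
Possible neighbor pairs: C(4,2) = 6. Edges among them: C–I → e = 1.
Clustering(A) = 1/6.

1/6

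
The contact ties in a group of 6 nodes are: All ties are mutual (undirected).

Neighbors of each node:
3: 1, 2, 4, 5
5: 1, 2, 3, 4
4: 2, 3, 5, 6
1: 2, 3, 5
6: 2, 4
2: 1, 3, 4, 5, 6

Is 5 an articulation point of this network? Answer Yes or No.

No

Even without 5, every remaining node can still reach every other (the residual graph is connected), so 5 is not a cut vertex.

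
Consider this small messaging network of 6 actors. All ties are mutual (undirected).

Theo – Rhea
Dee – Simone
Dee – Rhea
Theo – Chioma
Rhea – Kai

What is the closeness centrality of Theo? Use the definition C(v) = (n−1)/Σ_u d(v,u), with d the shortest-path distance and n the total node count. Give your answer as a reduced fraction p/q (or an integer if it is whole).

Distances from Theo: Chioma:1, Dee:2, Kai:2, Rhea:1, Simone:3. Sum = 9.
n = 6, so closeness = 5/9.

5/9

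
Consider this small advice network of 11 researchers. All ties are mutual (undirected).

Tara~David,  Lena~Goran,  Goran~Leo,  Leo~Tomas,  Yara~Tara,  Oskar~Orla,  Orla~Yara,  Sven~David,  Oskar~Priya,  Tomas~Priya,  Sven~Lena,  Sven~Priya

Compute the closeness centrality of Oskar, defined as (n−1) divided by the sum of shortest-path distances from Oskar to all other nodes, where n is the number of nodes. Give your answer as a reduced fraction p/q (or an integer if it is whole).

5/12

Distances from Oskar: David:3, Goran:4, Lena:3, Leo:3, Orla:1, Priya:1, Sven:2, Tara:3, Tomas:2, Yara:2. Sum = 24.
n = 11, so closeness = 10/24 = 5/12.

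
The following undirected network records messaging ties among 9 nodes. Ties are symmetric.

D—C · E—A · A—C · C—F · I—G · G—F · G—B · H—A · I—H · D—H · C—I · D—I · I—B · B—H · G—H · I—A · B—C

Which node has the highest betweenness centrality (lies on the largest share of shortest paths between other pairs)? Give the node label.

A

Unnormalized betweenness of each node: A:29/4, B:7/12, C:17/3, D:1/4, E:0, F:1/3, G:2, H:19/6, I:15/4.
A has the largest value, 29/4, making it the main broker — the node through which the most shortest paths run.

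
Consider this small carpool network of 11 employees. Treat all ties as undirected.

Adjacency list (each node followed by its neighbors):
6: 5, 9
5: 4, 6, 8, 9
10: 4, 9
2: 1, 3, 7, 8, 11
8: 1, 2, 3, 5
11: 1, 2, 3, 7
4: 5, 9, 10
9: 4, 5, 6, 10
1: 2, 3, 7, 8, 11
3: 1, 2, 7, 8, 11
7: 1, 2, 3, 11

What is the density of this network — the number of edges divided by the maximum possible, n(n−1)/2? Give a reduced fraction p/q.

21/55

There are 21 edges and 11 nodes, so the maximum possible is C(11,2) = 55.
Density = 21/55.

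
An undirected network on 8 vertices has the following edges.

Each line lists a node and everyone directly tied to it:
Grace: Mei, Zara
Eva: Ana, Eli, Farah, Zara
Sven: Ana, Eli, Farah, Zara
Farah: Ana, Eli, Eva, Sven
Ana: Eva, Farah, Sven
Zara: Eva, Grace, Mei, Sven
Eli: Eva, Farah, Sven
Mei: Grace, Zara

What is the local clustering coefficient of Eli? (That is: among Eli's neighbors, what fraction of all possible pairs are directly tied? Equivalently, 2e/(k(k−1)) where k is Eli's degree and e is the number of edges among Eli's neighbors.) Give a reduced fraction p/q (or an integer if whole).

2/3

Eli's neighbors: Eva, Farah, and Sven (k = 3).
Possible neighbor pairs: C(3,2) = 3. Edges among them: Eva–Farah, Farah–Sven → e = 2.
Clustering(Eli) = 2/3.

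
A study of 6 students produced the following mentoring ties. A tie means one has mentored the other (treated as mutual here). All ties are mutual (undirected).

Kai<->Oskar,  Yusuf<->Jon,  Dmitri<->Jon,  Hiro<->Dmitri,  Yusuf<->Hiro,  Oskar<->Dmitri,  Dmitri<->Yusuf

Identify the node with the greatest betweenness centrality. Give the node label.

Dmitri

Unnormalized betweenness of each node: Dmitri:13/2, Hiro:0, Jon:0, Kai:0, Oskar:4, Yusuf:1/2.
Dmitri has the largest value, 13/2, making it the main broker — the node through which the most shortest paths run.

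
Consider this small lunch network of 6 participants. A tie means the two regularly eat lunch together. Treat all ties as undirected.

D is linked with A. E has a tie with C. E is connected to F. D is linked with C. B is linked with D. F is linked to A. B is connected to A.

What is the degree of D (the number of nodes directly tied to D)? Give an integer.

D is directly tied to A, B, and C. That is 3 neighbors, so the degree of D is 3.

3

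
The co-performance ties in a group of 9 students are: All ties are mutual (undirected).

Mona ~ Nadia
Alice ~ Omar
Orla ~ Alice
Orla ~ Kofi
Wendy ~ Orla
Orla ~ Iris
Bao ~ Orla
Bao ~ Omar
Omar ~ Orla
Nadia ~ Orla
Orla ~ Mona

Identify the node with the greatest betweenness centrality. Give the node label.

Unnormalized betweenness of each node: Alice:0, Bao:0, Iris:0, Kofi:0, Mona:0, Nadia:0, Omar:1/2, Orla:49/2, Wendy:0.
Orla has the largest value, 49/2, making it the main broker — the node through which the most shortest paths run.

Orla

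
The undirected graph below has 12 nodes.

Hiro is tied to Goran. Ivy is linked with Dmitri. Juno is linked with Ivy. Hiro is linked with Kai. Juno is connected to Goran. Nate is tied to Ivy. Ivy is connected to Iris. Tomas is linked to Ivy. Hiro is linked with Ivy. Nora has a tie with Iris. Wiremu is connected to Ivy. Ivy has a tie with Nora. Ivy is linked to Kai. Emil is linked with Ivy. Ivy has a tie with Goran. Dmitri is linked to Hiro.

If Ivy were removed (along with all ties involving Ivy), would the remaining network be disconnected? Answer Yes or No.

Removing Ivy leaves {Wiremu} with no path to {Dmitri, Goran, Hiro, Juno, and Kai}, so the network splits into 6 components. Ivy is a cut vertex.

Yes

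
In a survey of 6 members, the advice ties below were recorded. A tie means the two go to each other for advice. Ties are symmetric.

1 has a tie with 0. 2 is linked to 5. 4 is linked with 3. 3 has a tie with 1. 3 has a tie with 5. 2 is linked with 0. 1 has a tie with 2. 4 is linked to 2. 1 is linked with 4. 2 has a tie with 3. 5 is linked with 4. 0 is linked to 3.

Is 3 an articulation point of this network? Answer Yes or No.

No

Even without 3, every remaining node can still reach every other (the residual graph is connected), so 3 is not a cut vertex.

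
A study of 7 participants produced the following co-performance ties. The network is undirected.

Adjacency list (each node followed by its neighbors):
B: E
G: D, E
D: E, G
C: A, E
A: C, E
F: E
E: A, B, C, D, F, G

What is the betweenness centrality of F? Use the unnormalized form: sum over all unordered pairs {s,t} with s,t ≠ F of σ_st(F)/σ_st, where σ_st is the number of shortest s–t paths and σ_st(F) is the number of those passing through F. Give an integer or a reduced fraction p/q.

0

No shortest path between any pair of other nodes passes through F.
Summing the contributions gives betweenness(F) = 0.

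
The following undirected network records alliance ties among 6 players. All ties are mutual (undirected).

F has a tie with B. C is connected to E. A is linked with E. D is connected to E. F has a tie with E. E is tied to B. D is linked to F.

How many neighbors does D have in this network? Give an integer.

2

D is directly tied to E and F. That is 2 neighbors, so the degree of D is 2.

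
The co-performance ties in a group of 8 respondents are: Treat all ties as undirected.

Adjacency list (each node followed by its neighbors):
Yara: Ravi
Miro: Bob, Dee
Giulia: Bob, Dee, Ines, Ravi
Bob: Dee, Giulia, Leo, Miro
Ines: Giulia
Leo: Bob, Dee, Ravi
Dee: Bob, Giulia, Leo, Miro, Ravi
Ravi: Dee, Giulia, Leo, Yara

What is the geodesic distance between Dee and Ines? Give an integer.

One shortest route is Dee – Giulia – Ines, which uses 2 edges, and Dee and Ines are not directly tied, so nothing shorter exists. So d(Dee,Ines) = 2.

2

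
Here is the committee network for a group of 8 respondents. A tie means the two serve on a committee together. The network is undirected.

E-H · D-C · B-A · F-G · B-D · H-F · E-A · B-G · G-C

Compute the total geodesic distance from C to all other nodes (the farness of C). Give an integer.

16

Distances from C: A:3, B:2, D:1, E:4, F:2, G:1, H:3.
Sum = 3 + 2 + 1 + 4 + 2 + 1 + 3 = 16.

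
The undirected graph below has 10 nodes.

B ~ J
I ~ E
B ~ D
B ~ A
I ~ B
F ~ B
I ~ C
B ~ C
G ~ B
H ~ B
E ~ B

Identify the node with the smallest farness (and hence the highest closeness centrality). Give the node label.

Farness (sum of distances to all others) for each node — A:17, B:9, C:16, D:17, E:16, F:17, G:17, H:17, I:15, J:17.
The smallest farness is 9, for B, so B has the highest closeness.

B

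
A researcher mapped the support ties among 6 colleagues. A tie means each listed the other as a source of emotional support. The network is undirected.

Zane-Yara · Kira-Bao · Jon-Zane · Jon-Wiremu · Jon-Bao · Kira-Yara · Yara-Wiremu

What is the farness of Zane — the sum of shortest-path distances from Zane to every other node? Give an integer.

Distances from Zane: Bao:2, Jon:1, Kira:2, Wiremu:2, Yara:1.
Sum = 2 + 1 + 2 + 2 + 1 = 8.

8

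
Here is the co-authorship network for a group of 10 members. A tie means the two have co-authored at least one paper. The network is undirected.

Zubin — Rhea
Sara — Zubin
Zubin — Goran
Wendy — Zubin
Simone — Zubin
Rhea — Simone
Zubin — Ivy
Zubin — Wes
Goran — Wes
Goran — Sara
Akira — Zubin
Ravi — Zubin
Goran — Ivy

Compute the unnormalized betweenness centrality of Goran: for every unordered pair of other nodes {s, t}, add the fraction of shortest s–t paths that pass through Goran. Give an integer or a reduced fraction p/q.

Pairs whose geodesics pass through Goran — Wes–Sara: 1/2; Wes–Ivy: 1/2; Sara–Ivy: 1/2.
All other pairs contribute 0.
Summing the contributions gives betweenness(Goran) = 3/2.

3/2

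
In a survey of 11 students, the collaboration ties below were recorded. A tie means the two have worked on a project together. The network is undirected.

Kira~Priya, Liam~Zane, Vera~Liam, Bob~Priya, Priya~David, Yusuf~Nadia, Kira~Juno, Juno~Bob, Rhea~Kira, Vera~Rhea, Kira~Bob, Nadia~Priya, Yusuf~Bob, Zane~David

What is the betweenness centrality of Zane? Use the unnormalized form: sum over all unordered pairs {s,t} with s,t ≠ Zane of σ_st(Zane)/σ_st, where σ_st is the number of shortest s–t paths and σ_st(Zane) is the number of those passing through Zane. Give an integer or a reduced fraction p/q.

31/6

Pairs whose geodesics pass through Zane — David–Vera: 1; David–Liam: 1; Priya–Liam: 1; Nadia–Liam: 1; Yusuf–Liam: 2/3; Bob–Liam: 1/2.
All other pairs contribute 0.
Summing the contributions gives betweenness(Zane) = 31/6.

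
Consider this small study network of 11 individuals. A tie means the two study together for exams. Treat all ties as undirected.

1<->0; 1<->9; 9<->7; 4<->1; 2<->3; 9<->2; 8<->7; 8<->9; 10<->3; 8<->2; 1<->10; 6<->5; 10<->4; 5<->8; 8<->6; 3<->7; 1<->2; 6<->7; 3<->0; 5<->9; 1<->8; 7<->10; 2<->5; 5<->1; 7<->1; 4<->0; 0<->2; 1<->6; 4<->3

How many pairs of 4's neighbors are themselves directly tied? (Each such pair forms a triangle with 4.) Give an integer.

4's neighbors: 0, 1, 3, and 10.
Neighbor pairs that are themselves tied: 4–0–1; 4–0–3; 4–1–10; 4–3–10. Each forms one triangle with 4, for 4 in total.

4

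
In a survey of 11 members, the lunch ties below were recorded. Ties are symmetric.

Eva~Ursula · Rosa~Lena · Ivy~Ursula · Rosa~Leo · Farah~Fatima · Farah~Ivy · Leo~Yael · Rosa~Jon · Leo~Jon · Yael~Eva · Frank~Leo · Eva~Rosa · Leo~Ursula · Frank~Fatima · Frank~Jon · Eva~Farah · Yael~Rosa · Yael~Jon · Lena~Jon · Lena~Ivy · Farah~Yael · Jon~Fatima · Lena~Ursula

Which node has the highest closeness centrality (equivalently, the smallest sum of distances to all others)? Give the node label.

Farness (sum of distances to all others) for each node — Eva:17, Farah:16, Fatima:18, Frank:19, Ivy:18, Jon:14, Lena:16, Leo:15, Rosa:15, Ursula:17, Yael:15.
The smallest farness is 14, for Jon, so Jon has the highest closeness.

Jon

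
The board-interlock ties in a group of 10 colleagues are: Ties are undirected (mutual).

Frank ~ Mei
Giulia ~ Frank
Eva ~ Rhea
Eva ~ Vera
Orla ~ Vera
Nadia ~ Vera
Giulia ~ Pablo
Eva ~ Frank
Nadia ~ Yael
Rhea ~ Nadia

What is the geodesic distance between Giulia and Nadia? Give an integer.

One shortest route is Giulia – Frank – Eva – Rhea – Nadia, which uses 4 edges, and at distance 3 from Giulia we only reach {Rhea, Vera}, which does not include Nadia. So d(Giulia,Nadia) = 4.

4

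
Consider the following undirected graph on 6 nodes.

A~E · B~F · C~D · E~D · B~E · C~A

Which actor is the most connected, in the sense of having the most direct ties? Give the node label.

E

Degrees — A:2, B:2, C:2, D:2, E:3, F:1.
The maximum is 3, attained only by E.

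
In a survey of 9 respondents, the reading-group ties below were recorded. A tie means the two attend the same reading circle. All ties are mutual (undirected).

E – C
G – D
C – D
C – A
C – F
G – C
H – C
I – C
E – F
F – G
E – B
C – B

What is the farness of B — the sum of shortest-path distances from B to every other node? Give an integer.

Distances from B: A:2, C:1, D:2, E:1, F:2, G:2, H:2, I:2.
Sum = 2 + 1 + 2 + 1 + 2 + 2 + 2 + 2 = 14.

14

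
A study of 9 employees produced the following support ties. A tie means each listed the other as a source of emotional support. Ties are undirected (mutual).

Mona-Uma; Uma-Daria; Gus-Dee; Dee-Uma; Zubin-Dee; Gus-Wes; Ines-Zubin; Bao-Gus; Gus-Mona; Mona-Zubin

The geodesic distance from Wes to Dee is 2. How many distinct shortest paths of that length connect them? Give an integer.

1

The shortest distance is 2, and the only length-2 path is Wes–Gus–Dee. So there is exactly 1 shortest path.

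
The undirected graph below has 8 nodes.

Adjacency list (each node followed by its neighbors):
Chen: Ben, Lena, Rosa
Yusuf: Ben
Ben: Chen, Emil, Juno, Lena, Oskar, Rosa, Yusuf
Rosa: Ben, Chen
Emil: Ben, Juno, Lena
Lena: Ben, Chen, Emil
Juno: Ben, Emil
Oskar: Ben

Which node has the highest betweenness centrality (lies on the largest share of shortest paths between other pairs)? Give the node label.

Ben

Unnormalized betweenness of each node: Ben:31/2, Chen:1/2, Emil:1/2, Juno:0, Lena:1/2, Oskar:0, Rosa:0, Yusuf:0.
Ben has the largest value, 31/2, making it the main broker — the node through which the most shortest paths run.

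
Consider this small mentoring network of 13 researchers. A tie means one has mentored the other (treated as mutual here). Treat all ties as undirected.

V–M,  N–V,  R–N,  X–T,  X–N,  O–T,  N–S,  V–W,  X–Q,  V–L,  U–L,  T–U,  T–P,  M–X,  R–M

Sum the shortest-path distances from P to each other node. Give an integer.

36

Distances from P: L:3, M:3, N:3, O:2, Q:3, R:4, S:4, T:1, U:2, V:4, W:5, X:2.
Sum = 3 + 3 + 3 + 2 + 3 + 4 + 4 + 1 + 2 + 4 + 5 + 2 = 36.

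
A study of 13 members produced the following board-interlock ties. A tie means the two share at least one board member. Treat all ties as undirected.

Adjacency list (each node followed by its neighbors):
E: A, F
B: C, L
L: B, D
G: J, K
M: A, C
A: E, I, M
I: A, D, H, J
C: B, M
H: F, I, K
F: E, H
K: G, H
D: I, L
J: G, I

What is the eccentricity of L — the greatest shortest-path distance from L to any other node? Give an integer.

Distances from L: A:3, B:1, C:2, D:1, E:4, F:4, G:4, H:3, I:2, J:3, K:4, M:3.
The largest is 4 (to F, K, E, and G), so the eccentricity of L is 4.

4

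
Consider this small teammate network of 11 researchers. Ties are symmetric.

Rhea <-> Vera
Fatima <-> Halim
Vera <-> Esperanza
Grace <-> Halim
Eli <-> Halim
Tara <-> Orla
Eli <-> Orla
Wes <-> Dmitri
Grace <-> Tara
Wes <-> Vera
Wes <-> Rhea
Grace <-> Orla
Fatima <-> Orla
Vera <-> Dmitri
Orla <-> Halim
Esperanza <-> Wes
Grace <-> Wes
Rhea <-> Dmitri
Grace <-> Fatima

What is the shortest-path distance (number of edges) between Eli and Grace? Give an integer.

2

One shortest route is Eli – Orla – Grace, which uses 2 edges, and Eli and Grace are not directly tied, so nothing shorter exists. So d(Eli,Grace) = 2.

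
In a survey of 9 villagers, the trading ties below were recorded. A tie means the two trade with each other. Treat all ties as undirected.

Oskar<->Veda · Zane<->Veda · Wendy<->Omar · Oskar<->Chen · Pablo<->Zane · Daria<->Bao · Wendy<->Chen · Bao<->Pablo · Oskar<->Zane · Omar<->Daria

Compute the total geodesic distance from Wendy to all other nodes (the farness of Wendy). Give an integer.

Distances from Wendy: Bao:3, Chen:1, Daria:2, Omar:1, Oskar:2, Pablo:4, Veda:3, Zane:3.
Sum = 3 + 1 + 2 + 1 + 2 + 4 + 3 + 3 = 19.

19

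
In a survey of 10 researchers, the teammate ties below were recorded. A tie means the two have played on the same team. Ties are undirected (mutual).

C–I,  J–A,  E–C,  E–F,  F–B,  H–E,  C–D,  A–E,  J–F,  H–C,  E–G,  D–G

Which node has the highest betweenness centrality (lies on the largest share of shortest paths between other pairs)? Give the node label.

E

Unnormalized betweenness of each node: A:3, B:0, C:23/2, D:1, E:23, F:11, G:5/2, H:0, I:0, J:1.
E has the largest value, 23, making it the main broker — the node through which the most shortest paths run.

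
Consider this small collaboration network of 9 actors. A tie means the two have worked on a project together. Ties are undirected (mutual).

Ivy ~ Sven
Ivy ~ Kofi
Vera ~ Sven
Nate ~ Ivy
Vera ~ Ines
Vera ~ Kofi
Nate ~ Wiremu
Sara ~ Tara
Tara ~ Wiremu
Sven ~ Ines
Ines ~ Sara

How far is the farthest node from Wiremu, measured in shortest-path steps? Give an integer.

Distances from Wiremu: Ines:3, Ivy:2, Kofi:3, Nate:1, Sara:2, Sven:3, Tara:1, Vera:4.
The largest is 4 (to Vera), so the eccentricity of Wiremu is 4.

4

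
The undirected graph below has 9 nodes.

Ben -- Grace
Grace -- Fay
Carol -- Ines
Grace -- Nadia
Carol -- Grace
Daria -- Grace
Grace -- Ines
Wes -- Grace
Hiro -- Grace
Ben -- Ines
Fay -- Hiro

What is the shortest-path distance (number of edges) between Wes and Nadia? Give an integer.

One shortest route is Wes – Grace – Nadia, which uses 2 edges, and Wes and Nadia are not directly tied, so nothing shorter exists. So d(Wes,Nadia) = 2.

2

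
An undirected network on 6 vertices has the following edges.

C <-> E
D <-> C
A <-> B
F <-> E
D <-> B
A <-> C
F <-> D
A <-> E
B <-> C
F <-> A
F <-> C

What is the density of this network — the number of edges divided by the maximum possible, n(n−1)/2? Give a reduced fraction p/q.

11/15

There are 11 edges and 6 nodes, so the maximum possible is C(6,2) = 15.
Density = 11/15.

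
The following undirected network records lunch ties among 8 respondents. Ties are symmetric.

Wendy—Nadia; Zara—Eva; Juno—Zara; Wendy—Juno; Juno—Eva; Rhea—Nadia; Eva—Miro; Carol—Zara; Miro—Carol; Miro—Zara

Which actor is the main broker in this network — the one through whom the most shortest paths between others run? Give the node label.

Juno

Unnormalized betweenness of each node: Carol:0, Eva:2, Juno:12, Miro:1/2, Nadia:6, Rhea:0, Wendy:10, Zara:13/2.
Juno has the largest value, 12, making it the main broker — the node through which the most shortest paths run.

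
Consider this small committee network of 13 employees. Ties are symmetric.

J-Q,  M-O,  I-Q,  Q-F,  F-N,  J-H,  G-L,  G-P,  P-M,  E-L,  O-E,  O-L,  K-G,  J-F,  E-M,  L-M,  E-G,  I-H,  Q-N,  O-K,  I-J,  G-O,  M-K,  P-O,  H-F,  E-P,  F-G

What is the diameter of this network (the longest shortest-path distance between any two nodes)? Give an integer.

5

Eccentricity of each node (its greatest distance to any other): E:4, F:3, G:3, H:4, I:5, J:4, K:4, L:4, M:5, N:4, O:4, P:4, Q:4.
The maximum eccentricity is 5, realized for instance by the pair M–I via M – O – G – F – H – I. So the diameter is 5.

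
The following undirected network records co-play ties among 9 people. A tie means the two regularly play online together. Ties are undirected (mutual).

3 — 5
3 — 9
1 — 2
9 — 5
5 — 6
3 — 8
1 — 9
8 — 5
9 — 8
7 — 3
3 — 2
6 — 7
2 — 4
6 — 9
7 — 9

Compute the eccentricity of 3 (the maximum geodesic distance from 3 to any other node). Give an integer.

Distances from 3: 1:2, 2:1, 4:2, 5:1, 6:2, 7:1, 8:1, 9:1.
The largest is 2 (to 6, 1, and 4), so the eccentricity of 3 is 2.

2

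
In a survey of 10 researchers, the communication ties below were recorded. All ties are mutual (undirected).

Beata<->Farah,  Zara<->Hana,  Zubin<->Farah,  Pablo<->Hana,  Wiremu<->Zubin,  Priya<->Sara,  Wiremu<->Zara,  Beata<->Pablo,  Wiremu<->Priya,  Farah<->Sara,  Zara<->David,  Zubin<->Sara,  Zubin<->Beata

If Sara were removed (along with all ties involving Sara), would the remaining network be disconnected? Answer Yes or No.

No

Even without Sara, every remaining node can still reach every other (the residual graph is connected), so Sara is not a cut vertex.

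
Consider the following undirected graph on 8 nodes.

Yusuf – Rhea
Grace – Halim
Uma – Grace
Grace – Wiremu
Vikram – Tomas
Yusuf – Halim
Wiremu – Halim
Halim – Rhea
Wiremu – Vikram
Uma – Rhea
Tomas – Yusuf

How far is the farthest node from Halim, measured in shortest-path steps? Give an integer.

Distances from Halim: Grace:1, Rhea:1, Tomas:2, Uma:2, Vikram:2, Wiremu:1, Yusuf:1.
The largest is 2 (to Uma, Tomas, and Vikram), so the eccentricity of Halim is 2.

2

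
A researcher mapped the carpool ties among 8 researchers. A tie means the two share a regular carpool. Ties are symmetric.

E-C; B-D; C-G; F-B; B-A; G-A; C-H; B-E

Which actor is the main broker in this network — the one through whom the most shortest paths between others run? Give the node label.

B

Unnormalized betweenness of each node: A:3, B:12, C:7, D:0, E:6, F:0, G:2, H:0.
B has the largest value, 12, making it the main broker — the node through which the most shortest paths run.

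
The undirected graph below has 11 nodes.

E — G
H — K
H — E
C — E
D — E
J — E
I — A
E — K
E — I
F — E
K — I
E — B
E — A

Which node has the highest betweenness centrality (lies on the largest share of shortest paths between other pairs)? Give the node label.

E

Unnormalized betweenness of each node: A:0, B:0, C:0, D:0, E:41, F:0, G:0, H:0, I:1/2, J:0, K:1/2.
E has the largest value, 41, making it the main broker — the node through which the most shortest paths run.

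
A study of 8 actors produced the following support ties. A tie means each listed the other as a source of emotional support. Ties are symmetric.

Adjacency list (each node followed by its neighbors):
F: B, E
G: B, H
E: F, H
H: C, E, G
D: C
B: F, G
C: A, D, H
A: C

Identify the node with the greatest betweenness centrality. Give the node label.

H

Unnormalized betweenness of each node: A:0, B:1, C:11, D:0, E:4, F:1, G:4, H:13.
H has the largest value, 13, making it the main broker — the node through which the most shortest paths run.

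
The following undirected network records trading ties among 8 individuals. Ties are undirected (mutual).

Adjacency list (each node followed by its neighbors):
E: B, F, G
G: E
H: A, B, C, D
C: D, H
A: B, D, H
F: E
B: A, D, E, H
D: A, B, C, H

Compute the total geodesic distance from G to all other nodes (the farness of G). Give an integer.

Distances from G: A:3, B:2, C:4, D:3, E:1, F:2, H:3.
Sum = 3 + 2 + 4 + 3 + 1 + 2 + 3 = 18.

18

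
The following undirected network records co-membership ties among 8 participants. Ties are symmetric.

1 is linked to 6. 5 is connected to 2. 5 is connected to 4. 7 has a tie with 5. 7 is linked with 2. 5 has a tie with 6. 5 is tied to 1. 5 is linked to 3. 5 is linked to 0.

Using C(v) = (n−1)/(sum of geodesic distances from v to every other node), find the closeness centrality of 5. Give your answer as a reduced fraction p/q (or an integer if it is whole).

Distances from 5: 0:1, 1:1, 2:1, 3:1, 4:1, 6:1, 7:1. Sum = 7.
n = 8, so closeness = 7/7 = 1.

1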